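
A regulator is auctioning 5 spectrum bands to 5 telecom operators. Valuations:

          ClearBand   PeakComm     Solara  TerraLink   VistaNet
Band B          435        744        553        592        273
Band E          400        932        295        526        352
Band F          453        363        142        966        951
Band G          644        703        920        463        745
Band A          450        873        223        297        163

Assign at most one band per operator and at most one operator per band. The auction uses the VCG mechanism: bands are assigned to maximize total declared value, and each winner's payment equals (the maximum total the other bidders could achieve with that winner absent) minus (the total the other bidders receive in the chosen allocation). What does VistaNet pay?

Efficient allocation: ClearBand→Band A ($450M), PeakComm→Band E ($932M), Solara→Band G ($920M), TerraLink→Band B ($592M), VistaNet→Band F ($951M); total welfare W = $3845M.
VistaNet receives Band F at value $951M, so the others get W − 951 = $2894M.
Without VistaNet: best allocation of the remaining 4 bidders over all 5 bands is ClearBand→Band A ($450M), PeakComm→Band E ($932M), Solara→Band G ($920M), TerraLink→Band F ($966M), total $3268M.
VCG payment = (others' best without VistaNet) − (others' welfare with VistaNet) = 3268 − 2894 = $374M.

VistaNet pays $374M.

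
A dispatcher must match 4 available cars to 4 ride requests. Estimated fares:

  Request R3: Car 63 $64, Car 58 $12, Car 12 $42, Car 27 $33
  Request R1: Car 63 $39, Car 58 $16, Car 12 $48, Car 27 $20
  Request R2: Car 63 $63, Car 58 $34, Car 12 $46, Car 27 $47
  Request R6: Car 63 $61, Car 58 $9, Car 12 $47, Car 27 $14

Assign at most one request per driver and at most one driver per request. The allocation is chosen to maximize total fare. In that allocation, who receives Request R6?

Car 63 receives Request R6.

Optimal: Car 63→Request R6 ($61), Car 58→Request R2 ($34), Car 12→Request R1 ($48), Car 27→Request R3 ($33) — total 61+34+48+33 = $176.
Row-greedy (each driver in turn takes its best remaining request) gives $160, worse by 16.
No other one-to-one assignment exceeds $176.
Car 63's own top request is Request R3 ($64), but forcing Car 63→Request R3 and reassigning the rest optimally gives only $174 — worse by 2.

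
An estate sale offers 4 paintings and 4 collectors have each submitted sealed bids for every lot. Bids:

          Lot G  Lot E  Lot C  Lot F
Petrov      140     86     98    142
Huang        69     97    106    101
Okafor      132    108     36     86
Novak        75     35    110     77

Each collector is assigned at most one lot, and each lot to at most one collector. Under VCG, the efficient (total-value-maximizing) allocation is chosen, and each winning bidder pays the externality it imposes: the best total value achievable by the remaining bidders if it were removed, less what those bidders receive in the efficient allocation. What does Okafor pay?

Efficient allocation: Petrov→Lot F ($142), Huang→Lot E ($97), Okafor→Lot G ($132), Novak→Lot C ($110); total welfare W = $481.
Okafor receives Lot G at value $132, so the others get W − 132 = $349.
Without Okafor: best allocation of the remaining 3 bidders over all 4 lots is Petrov→Lot G ($140), Huang→Lot F ($101), Novak→Lot C ($110), total $351.
VCG payment = (others' best without Okafor) − (others' welfare with Okafor) = 351 − 349 = $2.

Okafor pays $2.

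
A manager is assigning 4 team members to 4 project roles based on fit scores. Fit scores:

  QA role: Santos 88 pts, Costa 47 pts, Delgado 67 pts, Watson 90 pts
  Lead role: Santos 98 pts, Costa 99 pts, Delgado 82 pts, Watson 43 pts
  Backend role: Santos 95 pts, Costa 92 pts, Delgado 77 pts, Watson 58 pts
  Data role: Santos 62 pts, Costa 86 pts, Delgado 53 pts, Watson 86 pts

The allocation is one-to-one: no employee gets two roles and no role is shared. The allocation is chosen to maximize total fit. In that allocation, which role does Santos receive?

Santos receives Backend role.

Optimal: Santos→Backend role (95 pts), Costa→Data role (86 pts), Delgado→Lead role (82 pts), Watson→QA role (90 pts) — total 95+86+82+90 = 353 pts.
Row-greedy (each employee in turn takes its best remaining role) gives 343 pts, worse by 10.
Next-best assignment: Santos→Lead role, Costa→Data role, Delgado→Backend role, Watson→QA role = 351 pts.
Santos's own top role is Lead role (98 pts), but forcing Santos→Lead role and reassigning the rest optimally gives only 351 pts — worse by 2.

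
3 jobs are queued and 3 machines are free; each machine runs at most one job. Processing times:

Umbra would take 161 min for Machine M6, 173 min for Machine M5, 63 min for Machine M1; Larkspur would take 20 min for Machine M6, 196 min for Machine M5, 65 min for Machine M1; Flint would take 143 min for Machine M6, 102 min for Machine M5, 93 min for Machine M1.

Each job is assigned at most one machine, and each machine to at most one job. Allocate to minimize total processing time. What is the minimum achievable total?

This is a one-to-one assignment (minimum-cost bipartite matching).
Optimal: Umbra→Machine M1 (63 min), Larkspur→Machine M6 (20 min), Flint→Machine M5 (102 min) — total 63+20+102 = 185 min.
Next-best assignment: Umbra→Machine M5, Larkspur→Machine M6, Flint→Machine M1 = 286 min.
Every other assignment is strictly worse.

Min total: 185 min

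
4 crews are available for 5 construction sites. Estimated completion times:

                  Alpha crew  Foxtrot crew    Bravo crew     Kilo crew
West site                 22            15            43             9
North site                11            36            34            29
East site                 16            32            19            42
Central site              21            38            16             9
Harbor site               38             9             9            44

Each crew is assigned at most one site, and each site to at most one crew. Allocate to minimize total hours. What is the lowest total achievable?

This is a one-to-one assignment (minimum-cost bipartite matching).
Optimal: Alpha crew→North site (11 hours), Foxtrot crew→West site (15 hours), Bravo crew→Harbor site (9 hours), Kilo crew→Central site (9 hours) — total 11+15+9+9 = 44 hours.
Next-best assignment: Alpha crew→North site, Foxtrot crew→Harbor site, Bravo crew→Central site, Kilo crew→West site = 45 hours.

Minimum total: 44 hours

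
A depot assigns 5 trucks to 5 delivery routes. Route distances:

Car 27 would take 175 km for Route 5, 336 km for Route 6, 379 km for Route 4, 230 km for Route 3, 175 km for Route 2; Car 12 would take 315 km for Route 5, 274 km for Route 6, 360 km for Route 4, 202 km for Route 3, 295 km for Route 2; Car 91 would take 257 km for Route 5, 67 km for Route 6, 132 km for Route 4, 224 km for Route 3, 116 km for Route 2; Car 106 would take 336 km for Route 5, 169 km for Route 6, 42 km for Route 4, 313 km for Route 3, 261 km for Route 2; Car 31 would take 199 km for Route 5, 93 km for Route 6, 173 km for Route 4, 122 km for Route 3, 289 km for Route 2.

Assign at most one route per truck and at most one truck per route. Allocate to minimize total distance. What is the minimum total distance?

Min total: 628 km

Treat this as an assignment problem: match each truck to one route.
Optimal: Car 27→Route 5 (175 km), Car 12→Route 3 (202 km), Car 91→Route 2 (116 km), Car 106→Route 4 (42 km), Car 31→Route 6 (93 km) — total 175+202+116+42+93 = 628 km.
Row-greedy (each truck in turn takes its cheapest remaining route) gives 775 km, worse by 147.
Next-best assignment: Car 27→Route 2, Car 12→Route 3, Car 91→Route 6, Car 106→Route 4, Car 31→Route 5 = 685 km.
Swapping Car 106↔Car 27 (Car 106→Route 5 336 km, Car 27→Route 4 379 km) adds 498.
Checked against all permutations: 628 km is optimal.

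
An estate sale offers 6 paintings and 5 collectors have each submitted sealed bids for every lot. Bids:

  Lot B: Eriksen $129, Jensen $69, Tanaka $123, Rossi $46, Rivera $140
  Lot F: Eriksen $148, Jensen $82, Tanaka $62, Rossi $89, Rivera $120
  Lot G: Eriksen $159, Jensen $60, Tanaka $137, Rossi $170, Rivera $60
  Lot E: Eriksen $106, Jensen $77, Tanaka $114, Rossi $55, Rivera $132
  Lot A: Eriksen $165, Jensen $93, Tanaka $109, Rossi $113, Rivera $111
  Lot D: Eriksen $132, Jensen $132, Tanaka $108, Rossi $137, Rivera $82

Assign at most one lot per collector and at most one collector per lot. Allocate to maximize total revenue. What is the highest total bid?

Max total: $722

This is a one-to-one assignment (maximum-weight bipartite matching).
Optimal: Eriksen→Lot A ($165), Jensen→Lot D ($132), Tanaka→Lot B ($123), Rossi→Lot G ($170), Rivera→Lot E ($132) — total 165+132+123+170+132 = $722.
Max-entry greedy (repeatedly take the single best remaining cell) gives $721, worse by 1.
Every other assignment is strictly worse.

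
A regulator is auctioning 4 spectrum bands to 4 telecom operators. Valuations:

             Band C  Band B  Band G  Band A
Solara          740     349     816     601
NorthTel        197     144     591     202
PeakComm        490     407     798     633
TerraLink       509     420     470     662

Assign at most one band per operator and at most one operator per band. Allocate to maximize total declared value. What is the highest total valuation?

Optimal: Solara→Band C ($740M), NorthTel→Band G ($591M), PeakComm→Band B ($407M), TerraLink→Band A ($662M) — total 740+591+407+662 = $2400M.
Row-greedy (each operator in turn takes its best remaining band) gives $1928M, worse by 472.
Every other assignment is strictly worse.

Maximum total: $2400M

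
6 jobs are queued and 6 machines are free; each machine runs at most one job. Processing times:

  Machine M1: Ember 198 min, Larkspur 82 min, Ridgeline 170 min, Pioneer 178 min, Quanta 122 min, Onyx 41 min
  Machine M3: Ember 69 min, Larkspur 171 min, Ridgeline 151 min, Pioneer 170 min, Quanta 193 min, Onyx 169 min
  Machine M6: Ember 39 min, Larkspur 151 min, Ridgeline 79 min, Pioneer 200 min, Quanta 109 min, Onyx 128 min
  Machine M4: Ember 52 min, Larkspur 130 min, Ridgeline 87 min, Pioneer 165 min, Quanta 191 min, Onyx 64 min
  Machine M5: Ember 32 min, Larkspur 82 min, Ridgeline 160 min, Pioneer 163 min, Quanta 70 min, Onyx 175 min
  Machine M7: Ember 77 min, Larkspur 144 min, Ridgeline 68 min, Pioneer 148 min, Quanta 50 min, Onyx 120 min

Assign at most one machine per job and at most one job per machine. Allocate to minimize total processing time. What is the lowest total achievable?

Optimal: Ember→Machine M6 (39 min), Larkspur→Machine M5 (82 min), Ridgeline→Machine M4 (87 min), Pioneer→Machine M3 (170 min), Quanta→Machine M7 (50 min), Onyx→Machine M1 (41 min) — total 39+82+87+170+50+41 = 469 min.
Row-greedy (each job in turn takes its cheapest remaining machine) gives 625 min, worse by 156.
Checked against all permutations: 469 min is optimal.

Min total: 469 min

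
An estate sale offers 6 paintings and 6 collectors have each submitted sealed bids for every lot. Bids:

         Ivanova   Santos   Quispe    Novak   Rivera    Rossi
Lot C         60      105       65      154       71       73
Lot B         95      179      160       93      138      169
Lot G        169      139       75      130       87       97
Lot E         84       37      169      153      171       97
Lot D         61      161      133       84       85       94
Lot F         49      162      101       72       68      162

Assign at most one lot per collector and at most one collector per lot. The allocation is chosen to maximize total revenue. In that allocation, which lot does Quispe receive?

Optimal: Ivanova→Lot G ($169), Santos→Lot D ($161), Quispe→Lot B ($160), Novak→Lot C ($154), Rivera→Lot E ($171), Rossi→Lot F ($162) — total 169+161+160+154+171+162 = $977.
Row-greedy (each collector in turn takes its best remaining lot) gives $918, worse by 59.
Next-best assignment: Ivanova→Lot G, Santos→Lot B, Quispe→Lot D, Novak→Lot C, Rivera→Lot E, Rossi→Lot F = $968.
Quispe's own top lot is Lot E ($169), but forcing Quispe→Lot E and reassigning the rest optimally gives only $953 — worse by 24.

Quispe receives Lot B.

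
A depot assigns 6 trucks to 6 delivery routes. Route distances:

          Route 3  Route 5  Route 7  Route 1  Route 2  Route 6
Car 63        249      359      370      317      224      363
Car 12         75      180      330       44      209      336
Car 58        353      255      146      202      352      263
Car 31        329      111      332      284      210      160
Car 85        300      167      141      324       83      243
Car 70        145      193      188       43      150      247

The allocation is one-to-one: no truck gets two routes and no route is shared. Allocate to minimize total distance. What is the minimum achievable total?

Min total: 815 km

Optimal: Car 63→Route 2 (224 km), Car 12→Route 3 (75 km), Car 58→Route 7 (146 km), Car 31→Route 6 (160 km), Car 85→Route 5 (167 km), Car 70→Route 1 (43 km) — total 224+75+146+160+167+43 = 815 km.
Row-greedy (each truck in turn takes its cheapest remaining route) gives 913 km, worse by 98.
Next-best assignment: Car 63→Route 6, Car 12→Route 3, Car 58→Route 7, Car 31→Route 5, Car 85→Route 2, Car 70→Route 1 = 821 km.
Every other assignment is strictly worse.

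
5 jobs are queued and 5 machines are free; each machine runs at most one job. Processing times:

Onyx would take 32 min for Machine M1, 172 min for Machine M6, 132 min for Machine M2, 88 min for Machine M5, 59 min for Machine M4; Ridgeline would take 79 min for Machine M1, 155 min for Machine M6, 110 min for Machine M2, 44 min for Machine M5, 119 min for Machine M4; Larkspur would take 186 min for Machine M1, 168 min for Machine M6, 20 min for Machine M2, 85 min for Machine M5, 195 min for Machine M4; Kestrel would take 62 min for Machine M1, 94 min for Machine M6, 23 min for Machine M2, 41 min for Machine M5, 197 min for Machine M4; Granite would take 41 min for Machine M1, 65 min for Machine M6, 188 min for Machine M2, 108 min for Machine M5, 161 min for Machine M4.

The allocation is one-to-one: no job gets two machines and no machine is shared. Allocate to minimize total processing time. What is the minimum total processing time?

Min total: 250 min

Optimal: Onyx→Machine M4 (59 min), Ridgeline→Machine M5 (44 min), Larkspur→Machine M2 (20 min), Kestrel→Machine M1 (62 min), Granite→Machine M6 (65 min) — total 59+44+20+62+65 = 250 min.
Min-entry greedy (repeatedly take the single cheapest remaining cell) gives 277 min, worse by 27.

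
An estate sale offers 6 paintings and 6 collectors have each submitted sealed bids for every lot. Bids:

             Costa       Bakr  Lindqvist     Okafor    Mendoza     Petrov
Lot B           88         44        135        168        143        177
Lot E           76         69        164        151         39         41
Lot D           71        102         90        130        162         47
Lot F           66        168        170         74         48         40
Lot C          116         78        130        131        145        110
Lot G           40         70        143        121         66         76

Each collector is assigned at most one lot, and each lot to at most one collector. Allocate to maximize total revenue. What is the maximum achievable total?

Treat this as an assignment problem: match each collector to one lot.
Optimal: Costa→Lot C ($116), Bakr→Lot F ($168), Lindqvist→Lot G ($143), Okafor→Lot E ($151), Mendoza→Lot D ($162), Petrov→Lot B ($177) — total 116+168+143+151+162+177 = $917.
Max-entry greedy (repeatedly take the single best remaining cell) gives $846, worse by 71.
Every other assignment is strictly worse.

Maximum total: $917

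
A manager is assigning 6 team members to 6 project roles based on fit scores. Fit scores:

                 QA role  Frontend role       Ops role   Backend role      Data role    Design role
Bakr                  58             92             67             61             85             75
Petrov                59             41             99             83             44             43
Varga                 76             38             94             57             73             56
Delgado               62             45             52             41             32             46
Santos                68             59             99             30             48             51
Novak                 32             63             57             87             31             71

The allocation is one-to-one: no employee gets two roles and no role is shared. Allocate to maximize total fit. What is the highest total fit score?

This is the linear assignment problem.
Optimal: Bakr→Frontend role (92 pts), Petrov→Backend role (83 pts), Varga→Data role (73 pts), Delgado→QA role (62 pts), Santos→Ops role (99 pts), Novak→Design role (71 pts) — total 92+83+73+62+99+71 = 480 pts.
Row-greedy (each employee in turn takes its best remaining role) gives 448 pts, worse by 32.
Swapping Novak↔Santos (Novak→Ops role 57 pts, Santos→Design role 51 pts) loses 62.

Max total: 480 pts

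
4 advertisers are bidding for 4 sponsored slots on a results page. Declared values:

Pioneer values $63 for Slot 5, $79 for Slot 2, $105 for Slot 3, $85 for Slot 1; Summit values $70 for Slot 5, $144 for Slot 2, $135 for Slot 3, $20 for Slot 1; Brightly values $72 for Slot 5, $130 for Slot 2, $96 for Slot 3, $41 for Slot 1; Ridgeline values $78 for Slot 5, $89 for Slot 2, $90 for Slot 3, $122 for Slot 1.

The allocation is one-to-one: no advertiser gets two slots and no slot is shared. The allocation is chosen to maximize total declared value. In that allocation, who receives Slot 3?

Summit receives Slot 3.

Optimal: Pioneer→Slot 5 ($63), Summit→Slot 3 ($135), Brightly→Slot 2 ($130), Ridgeline→Slot 1 ($122) — total 63+135+130+122 = $450.
Max-entry greedy (repeatedly take the single best remaining cell) gives $443, worse by 7.
Summit's own top slot is Slot 2 ($144), but forcing Summit→Slot 2 and reassigning the rest optimally gives only $443 — worse by 7.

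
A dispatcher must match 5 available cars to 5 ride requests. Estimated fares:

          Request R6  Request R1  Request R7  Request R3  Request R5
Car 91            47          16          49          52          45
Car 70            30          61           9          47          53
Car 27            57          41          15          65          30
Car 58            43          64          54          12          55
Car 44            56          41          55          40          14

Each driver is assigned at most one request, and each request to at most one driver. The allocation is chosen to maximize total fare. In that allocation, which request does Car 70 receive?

Optimal: Car 91→Request R7 ($49), Car 70→Request R5 ($53), Car 27→Request R3 ($65), Car 58→Request R1 ($64), Car 44→Request R6 ($56) — total 49+53+65+64+56 = $287.
Row-greedy (each driver in turn takes its best remaining request) gives $280, worse by 7.
Swapping Car 58↔Car 27 (Car 58→Request R3 $12, Car 27→Request R1 $41) loses 76.
No other one-to-one assignment exceeds $287.
Car 70's own top request is Request R1 ($61), but forcing Car 70→Request R1 and reassigning the rest optimally gives only $286 — worse by 1.

Car 70 receives Request R5.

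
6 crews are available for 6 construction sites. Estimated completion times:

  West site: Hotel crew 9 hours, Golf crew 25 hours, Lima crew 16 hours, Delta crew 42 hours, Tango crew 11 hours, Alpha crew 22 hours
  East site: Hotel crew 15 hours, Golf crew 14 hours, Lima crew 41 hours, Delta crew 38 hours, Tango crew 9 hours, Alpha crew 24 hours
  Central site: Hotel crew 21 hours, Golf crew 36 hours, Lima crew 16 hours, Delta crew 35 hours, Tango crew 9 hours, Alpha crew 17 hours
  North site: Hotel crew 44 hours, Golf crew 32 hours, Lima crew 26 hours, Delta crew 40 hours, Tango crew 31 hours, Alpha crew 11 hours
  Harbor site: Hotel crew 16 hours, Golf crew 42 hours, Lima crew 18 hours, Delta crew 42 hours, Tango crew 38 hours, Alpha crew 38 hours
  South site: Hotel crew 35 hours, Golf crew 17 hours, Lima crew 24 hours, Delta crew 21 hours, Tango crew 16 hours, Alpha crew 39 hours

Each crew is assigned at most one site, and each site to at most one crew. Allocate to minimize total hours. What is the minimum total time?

Optimal: Hotel crew→West site (9 hours), Golf crew→East site (14 hours), Lima crew→Harbor site (18 hours), Delta crew→South site (21 hours), Tango crew→Central site (9 hours), Alpha crew→North site (11 hours) — total 9+14+18+21+9+11 = 82 hours.
Next-best assignment: Hotel crew→Harbor site, Golf crew→East site, Lima crew→West site, Delta crew→South site, Tango crew→Central site, Alpha crew→North site = 87 hours.

Min total: 82 hours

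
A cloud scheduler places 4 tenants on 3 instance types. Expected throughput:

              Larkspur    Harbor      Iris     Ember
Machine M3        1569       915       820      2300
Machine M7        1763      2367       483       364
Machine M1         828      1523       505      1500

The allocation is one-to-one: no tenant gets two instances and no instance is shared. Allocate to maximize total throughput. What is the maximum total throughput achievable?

Optimal: Ember→Machine M3 (2300 ops/s), Larkspur→Machine M7 (1763 ops/s), Harbor→Machine M1 (1523 ops/s) — total 2300+1763+1523 = 5586 ops/s.
Row-greedy (each tenant in turn takes its best remaining instance) gives 4106 ops/s, worse by 1480.
Swapping Harbor↔Larkspur (Harbor→Machine M7 2367 ops/s, Larkspur→Machine M1 828 ops/s) loses 91.
Every other assignment is strictly worse.

Max total: 5586 ops/s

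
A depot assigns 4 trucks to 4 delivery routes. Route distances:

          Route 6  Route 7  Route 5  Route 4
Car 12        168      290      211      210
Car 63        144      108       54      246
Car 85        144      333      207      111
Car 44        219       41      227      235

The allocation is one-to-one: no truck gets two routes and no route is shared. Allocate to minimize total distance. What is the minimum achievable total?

Minimum total: 374 km

Optimal: Car 12→Route 6 (168 km), Car 63→Route 5 (54 km), Car 85→Route 4 (111 km), Car 44→Route 7 (41 km) — total 168+54+111+41 = 374 km.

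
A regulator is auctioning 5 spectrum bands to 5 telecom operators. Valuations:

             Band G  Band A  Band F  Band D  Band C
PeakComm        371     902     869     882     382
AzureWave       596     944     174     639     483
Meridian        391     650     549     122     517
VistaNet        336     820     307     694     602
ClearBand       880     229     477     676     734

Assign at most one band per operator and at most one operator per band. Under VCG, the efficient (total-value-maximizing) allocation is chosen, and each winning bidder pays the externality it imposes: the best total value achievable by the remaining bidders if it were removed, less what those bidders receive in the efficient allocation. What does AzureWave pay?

AzureWave pays $171M.

Efficient allocation: PeakComm→Band F ($869M), AzureWave→Band A ($944M), Meridian→Band C ($517M), VistaNet→Band D ($694M), ClearBand→Band G ($880M); total welfare W = $3904M.
AzureWave receives Band A at value $944M, so the others get W − 944 = $2960M.
Without AzureWave: best allocation of the remaining 4 bidders over all 5 bands is PeakComm→Band D ($882M), Meridian→Band F ($549M), VistaNet→Band A ($820M), ClearBand→Band G ($880M), total $3131M.
VCG payment = (others' best without AzureWave) − (others' welfare with AzureWave) = 3131 − 2960 = $171M.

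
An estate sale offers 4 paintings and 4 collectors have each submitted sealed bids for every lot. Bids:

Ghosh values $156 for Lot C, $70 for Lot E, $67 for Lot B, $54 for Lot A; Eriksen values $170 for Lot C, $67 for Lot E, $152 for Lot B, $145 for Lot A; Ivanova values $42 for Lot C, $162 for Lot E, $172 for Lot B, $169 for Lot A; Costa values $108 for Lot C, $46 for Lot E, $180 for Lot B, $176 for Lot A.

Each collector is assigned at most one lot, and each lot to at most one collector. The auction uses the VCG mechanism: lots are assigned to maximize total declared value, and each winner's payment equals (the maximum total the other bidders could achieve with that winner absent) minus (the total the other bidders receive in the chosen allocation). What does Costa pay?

Efficient allocation: Ghosh→Lot C ($156), Eriksen→Lot B ($152), Ivanova→Lot E ($162), Costa→Lot A ($176); total welfare W = $646.
Costa receives Lot A at value $176, so the others get W − 176 = $470.
Without Costa: best allocation of the remaining 3 bidders over all 4 lots is Ghosh→Lot C ($156), Eriksen→Lot B ($152), Ivanova→Lot A ($169), total $477.
VCG payment = (others' best without Costa) − (others' welfare with Costa) = 477 − 470 = $7.

Costa pays $7.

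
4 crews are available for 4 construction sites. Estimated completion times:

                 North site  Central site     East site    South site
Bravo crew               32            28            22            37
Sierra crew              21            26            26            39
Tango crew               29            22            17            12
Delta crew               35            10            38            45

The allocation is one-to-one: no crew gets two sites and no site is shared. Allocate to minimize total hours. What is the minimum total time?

Min total: 65 hours

Optimal: Bravo crew→East site (22 hours), Sierra crew→North site (21 hours), Tango crew→South site (12 hours), Delta crew→Central site (10 hours) — total 22+21+12+10 = 65 hours.
Swapping Bravo crew↔Delta crew (Bravo crew→Central site 28 hours, Delta crew→East site 38 hours) adds 34.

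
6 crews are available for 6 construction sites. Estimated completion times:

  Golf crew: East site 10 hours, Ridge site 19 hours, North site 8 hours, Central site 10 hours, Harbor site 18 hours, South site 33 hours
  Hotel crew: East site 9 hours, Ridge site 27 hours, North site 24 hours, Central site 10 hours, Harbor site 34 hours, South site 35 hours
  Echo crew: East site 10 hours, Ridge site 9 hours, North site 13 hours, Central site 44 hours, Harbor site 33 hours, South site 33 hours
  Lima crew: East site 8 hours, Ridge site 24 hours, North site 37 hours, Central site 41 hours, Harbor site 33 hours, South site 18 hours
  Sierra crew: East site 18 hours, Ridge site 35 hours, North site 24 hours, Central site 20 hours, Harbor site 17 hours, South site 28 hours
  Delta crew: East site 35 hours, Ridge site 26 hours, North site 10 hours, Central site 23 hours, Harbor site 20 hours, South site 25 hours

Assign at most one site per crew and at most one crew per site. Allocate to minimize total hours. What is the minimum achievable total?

Optimal: Golf crew→Central site (10 hours), Hotel crew→East site (9 hours), Echo crew→Ridge site (9 hours), Lima crew→South site (18 hours), Sierra crew→Harbor site (17 hours), Delta crew→North site (10 hours) — total 10+9+9+18+17+10 = 73 hours.
Min-entry greedy (repeatedly take the single cheapest remaining cell) gives 77 hours, worse by 4.
Next-best assignment: Golf crew→East site, Hotel crew→Central site, Echo crew→Ridge site, Lima crew→South site, Sierra crew→Harbor site, Delta crew→North site = 74 hours.
Every other assignment is strictly worse.

Minimum total: 73 hours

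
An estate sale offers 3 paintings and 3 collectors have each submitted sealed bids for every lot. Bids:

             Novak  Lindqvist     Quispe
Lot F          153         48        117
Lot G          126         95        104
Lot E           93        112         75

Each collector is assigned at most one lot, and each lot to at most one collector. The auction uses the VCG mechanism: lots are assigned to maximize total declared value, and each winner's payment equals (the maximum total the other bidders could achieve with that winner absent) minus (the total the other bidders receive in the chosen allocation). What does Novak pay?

Novak pays $13.

Efficient allocation: Novak→Lot F ($153), Lindqvist→Lot E ($112), Quispe→Lot G ($104); total welfare W = $369.
Novak receives Lot F at value $153, so the others get W − 153 = $216.
Without Novak: best allocation of the remaining 2 bidders over all 3 lots is Lindqvist→Lot E ($112), Quispe→Lot F ($117), total $229.
VCG payment = (others' best without Novak) − (others' welfare with Novak) = 229 − 216 = $13.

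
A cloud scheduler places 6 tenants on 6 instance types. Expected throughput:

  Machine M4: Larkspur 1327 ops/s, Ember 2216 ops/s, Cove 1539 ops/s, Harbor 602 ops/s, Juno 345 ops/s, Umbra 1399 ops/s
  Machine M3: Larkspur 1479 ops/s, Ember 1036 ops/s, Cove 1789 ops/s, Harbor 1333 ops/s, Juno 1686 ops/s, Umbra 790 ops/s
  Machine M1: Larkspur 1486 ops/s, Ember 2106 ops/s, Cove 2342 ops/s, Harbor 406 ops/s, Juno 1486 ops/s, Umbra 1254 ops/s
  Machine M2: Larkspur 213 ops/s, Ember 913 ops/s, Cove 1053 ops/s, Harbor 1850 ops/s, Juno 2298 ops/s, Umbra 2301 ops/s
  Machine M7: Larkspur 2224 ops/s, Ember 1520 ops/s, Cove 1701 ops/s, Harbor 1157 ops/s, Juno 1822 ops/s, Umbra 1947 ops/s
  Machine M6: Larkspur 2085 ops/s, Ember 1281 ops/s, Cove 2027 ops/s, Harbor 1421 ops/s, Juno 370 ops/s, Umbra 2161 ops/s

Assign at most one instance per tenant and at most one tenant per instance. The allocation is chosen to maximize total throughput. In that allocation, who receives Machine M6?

Optimal: Larkspur→Machine M7 (2224 ops/s), Ember→Machine M4 (2216 ops/s), Cove→Machine M1 (2342 ops/s), Harbor→Machine M3 (1333 ops/s), Juno→Machine M2 (2298 ops/s), Umbra→Machine M6 (2161 ops/s) — total 2224+2216+2342+1333+2298+2161 = 12574 ops/s.
Row-greedy (each tenant in turn takes its best remaining instance) gives 12479 ops/s, worse by 95.
Next-best assignment: Larkspur→Machine M7, Ember→Machine M4, Cove→Machine M1, Harbor→Machine M2, Juno→Machine M3, Umbra→Machine M6 = 12479 ops/s.
Swapping Ember↔Larkspur (Ember→Machine M7 1520 ops/s, Larkspur→Machine M4 1327 ops/s) loses 1593.
No other one-to-one assignment exceeds 12574 ops/s.
Umbra's own top instance is Machine M2 (2301 ops/s), but forcing Umbra→Machine M2 and reassigning the rest optimally gives only 12190 ops/s — worse by 384.

Umbra receives Machine M6.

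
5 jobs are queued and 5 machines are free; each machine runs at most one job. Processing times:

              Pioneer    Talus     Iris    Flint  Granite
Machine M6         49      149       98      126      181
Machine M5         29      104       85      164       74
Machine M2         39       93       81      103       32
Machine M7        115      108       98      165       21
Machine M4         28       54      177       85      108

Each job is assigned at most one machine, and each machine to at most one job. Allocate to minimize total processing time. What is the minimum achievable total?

Min total: 305 min

Optimal: Pioneer→Machine M5 (29 min), Talus→Machine M4 (54 min), Iris→Machine M6 (98 min), Flint→Machine M2 (103 min), Granite→Machine M7 (21 min) — total 29+54+98+103+21 = 305 min.
Column-greedy (each machine in turn goes to its cheapest remaining job) gives 397 min, worse by 92.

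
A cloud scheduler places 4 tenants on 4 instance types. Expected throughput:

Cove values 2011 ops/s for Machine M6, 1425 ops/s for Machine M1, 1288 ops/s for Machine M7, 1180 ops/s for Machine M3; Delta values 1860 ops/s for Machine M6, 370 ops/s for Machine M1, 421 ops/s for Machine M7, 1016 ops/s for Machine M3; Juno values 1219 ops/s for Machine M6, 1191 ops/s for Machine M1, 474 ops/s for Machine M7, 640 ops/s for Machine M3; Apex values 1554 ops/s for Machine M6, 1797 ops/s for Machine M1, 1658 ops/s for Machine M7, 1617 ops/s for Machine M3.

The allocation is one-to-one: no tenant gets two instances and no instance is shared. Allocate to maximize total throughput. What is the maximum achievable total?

Treat this as an assignment problem: match each tenant to one instance.
Optimal: Cove→Machine M7 (1288 ops/s), Delta→Machine M6 (1860 ops/s), Juno→Machine M1 (1191 ops/s), Apex→Machine M3 (1617 ops/s) — total 1288+1860+1191+1617 = 5956 ops/s.
Column-greedy (each instance in turn goes to its best remaining tenant) gives 5298 ops/s, worse by 658.

Max total: 5956 ops/s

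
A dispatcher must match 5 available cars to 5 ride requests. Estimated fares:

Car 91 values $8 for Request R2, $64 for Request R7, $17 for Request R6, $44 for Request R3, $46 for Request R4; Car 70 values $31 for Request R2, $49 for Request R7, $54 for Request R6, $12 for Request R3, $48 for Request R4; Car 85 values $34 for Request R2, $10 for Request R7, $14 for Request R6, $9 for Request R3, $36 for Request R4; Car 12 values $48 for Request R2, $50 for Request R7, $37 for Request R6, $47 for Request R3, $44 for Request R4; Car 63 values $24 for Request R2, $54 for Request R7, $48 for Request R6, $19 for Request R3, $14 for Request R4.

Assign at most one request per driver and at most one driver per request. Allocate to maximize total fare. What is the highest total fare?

Maximum total: $241

Optimal: Car 91→Request R7 ($64), Car 70→Request R4 ($48), Car 85→Request R2 ($34), Car 12→Request R3 ($47), Car 63→Request R6 ($48) — total 64+48+34+47+48 = $241.
Row-greedy (each driver in turn takes its best remaining request) gives $221, worse by 20.
Swapping Car 63↔Car 91 (Car 63→Request R7 $54, Car 91→Request R6 $17) loses 41.
Every other assignment is strictly worse.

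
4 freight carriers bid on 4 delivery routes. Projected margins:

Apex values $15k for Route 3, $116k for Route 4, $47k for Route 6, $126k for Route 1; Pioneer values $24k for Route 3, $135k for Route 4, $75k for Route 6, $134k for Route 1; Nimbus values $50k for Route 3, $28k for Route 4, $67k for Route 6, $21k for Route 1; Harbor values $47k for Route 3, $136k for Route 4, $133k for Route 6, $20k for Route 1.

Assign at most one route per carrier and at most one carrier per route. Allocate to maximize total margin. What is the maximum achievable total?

Optimal: Apex→Route 1 ($126k), Pioneer→Route 4 ($135k), Nimbus→Route 3 ($50k), Harbor→Route 6 ($133k) — total 126+135+50+133 = $444k.
Max-entry greedy (repeatedly take the single best remaining cell) gives $352k, worse by 92.
Next-best assignment: Apex→Route 4, Pioneer→Route 1, Nimbus→Route 3, Harbor→Route 6 = $433k.
Swapping Apex↔Pioneer (Apex→Route 4 $116k, Pioneer→Route 1 $134k) loses 11.
Checked against all permutations: $444k is optimal.

Max total: $444k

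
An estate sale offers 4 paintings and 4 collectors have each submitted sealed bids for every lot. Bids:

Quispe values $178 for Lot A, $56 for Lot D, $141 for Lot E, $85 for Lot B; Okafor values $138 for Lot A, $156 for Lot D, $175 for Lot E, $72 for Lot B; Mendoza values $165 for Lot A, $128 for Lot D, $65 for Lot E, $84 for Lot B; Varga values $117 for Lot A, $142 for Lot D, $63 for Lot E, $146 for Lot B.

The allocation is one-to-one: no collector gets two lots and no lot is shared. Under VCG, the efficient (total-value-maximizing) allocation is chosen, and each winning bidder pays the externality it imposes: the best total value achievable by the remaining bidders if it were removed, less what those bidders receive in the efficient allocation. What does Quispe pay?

Efficient allocation: Quispe→Lot A ($178), Okafor→Lot E ($175), Mendoza→Lot D ($128), Varga→Lot B ($146); total welfare W = $627.
Quispe receives Lot A at value $178, so the others get W − 178 = $449.
Without Quispe: best allocation of the remaining 3 bidders over all 4 lots is Okafor→Lot E ($175), Mendoza→Lot A ($165), Varga→Lot B ($146), total $486.
VCG payment = (others' best without Quispe) − (others' welfare with Quispe) = 486 − 449 = $37.

Quispe pays $37.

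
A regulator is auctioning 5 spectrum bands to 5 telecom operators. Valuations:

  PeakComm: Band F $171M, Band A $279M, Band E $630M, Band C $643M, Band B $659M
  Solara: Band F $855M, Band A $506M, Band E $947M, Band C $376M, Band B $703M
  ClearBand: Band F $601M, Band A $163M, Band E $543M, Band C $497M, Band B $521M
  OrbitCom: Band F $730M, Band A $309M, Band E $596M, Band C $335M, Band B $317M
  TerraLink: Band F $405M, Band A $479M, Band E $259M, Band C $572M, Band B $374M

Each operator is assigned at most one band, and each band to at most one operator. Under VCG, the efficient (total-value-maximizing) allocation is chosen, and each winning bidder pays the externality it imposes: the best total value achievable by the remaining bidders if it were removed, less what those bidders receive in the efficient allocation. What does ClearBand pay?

ClearBand pays $109M.

Efficient allocation: PeakComm→Band C ($643M), Solara→Band E ($947M), ClearBand→Band B ($521M), OrbitCom→Band F ($730M), TerraLink→Band A ($479M); total welfare W = $3320M.
ClearBand receives Band B at value $521M, so the others get W − 521 = $2799M.
Without ClearBand: best allocation of the remaining 4 bidders over all 5 bands is PeakComm→Band B ($659M), Solara→Band E ($947M), OrbitCom→Band F ($730M), TerraLink→Band C ($572M), total $2908M.
VCG payment = (others' best without ClearBand) − (others' welfare with ClearBand) = 2908 − 2799 = $109M.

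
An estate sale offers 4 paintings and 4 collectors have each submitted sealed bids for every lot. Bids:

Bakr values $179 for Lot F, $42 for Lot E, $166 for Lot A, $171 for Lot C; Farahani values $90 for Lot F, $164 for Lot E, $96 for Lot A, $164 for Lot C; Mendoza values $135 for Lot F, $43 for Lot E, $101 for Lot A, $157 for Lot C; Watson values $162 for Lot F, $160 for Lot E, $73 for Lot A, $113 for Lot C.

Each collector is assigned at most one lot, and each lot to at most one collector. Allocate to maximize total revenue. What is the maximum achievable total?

This is the linear assignment problem.
Optimal: Bakr→Lot A ($166), Farahani→Lot E ($164), Mendoza→Lot C ($157), Watson→Lot F ($162) — total 166+164+157+162 = $649.
Row-greedy (each collector in turn takes its best remaining lot) gives $573, worse by 76.
Next-best assignment: Bakr→Lot A, Farahani→Lot C, Mendoza→Lot F, Watson→Lot E = $625.
Swapping Watson↔Mendoza (Watson→Lot C $113, Mendoza→Lot F $135) loses 71.
Every other assignment is strictly worse.

Max total: $649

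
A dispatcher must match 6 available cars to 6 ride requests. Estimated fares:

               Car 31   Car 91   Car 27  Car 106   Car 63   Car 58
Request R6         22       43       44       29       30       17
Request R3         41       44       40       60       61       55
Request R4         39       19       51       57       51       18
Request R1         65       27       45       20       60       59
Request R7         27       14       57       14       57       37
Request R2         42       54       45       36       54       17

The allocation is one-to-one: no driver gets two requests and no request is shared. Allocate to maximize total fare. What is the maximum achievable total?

Max total: $332

Optimal: Car 31→Request R1 ($65), Car 91→Request R2 ($54), Car 27→Request R6 ($44), Car 106→Request R4 ($57), Car 63→Request R7 ($57), Car 58→Request R3 ($55) — total 65+54+44+57+57+55 = $332.
Max-entry greedy (repeatedly take the single best remaining cell) gives $311, worse by 21.
Swapping Car 106↔Car 63 (Car 106→Request R7 $14, Car 63→Request R4 $51) loses 49.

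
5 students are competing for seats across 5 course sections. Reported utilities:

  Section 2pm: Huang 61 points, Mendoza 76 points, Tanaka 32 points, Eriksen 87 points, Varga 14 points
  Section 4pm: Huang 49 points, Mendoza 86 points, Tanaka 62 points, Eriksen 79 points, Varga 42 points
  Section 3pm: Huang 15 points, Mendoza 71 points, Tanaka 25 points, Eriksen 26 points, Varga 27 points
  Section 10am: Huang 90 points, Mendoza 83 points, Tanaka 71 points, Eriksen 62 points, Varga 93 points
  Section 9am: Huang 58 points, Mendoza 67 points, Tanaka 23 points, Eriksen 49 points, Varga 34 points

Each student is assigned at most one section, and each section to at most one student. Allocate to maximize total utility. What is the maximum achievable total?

This is a one-to-one assignment (maximum-weight bipartite matching).
Optimal: Huang→Section 9am (58 points), Mendoza→Section 3pm (71 points), Tanaka→Section 4pm (62 points), Eriksen→Section 2pm (87 points), Varga→Section 10am (93 points) — total 58+71+62+87+93 = 371 points.
Max-entry greedy (repeatedly take the single best remaining cell) gives 349 points, worse by 22.
No other one-to-one assignment exceeds 371 points.

Max total: 371 points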